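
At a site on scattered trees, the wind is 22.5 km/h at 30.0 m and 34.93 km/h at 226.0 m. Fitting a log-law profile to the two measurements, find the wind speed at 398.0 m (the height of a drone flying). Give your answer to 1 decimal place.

Log law: V ∝ ln(z/z₀). From the pair, with r = V₁/V₂ = 0.64415,
ln z₀ = (ln z₁ − r·ln z₂)/(1 − r) = (3.4012 − 0.64415×5.4205)/0.35585 = -0.2541 → z₀ = 0.7756 m
V₃ = V₁ · ln(z₃/z₀)/ln(z₁/z₀) = 22.5 × 6.2405/3.6553 = 38.4135 km/h

38.4 km/h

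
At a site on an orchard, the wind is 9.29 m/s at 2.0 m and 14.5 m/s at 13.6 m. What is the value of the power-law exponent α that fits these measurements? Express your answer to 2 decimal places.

α ≈ 0.23

Power law: V₂/V₁ = (z₂/z₁)^α ⇒ α = ln(V₂/V₁) / ln(z₂/z₁)
α = ln(14.5/9.29) / ln(13.6/2.0) = ln(1.5608) / ln(6.8000)
  = 0.44521 / 1.91692 = 0.23225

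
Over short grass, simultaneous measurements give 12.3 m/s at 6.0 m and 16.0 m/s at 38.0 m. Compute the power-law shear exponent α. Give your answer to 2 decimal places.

α ≈ 0.14

Power law: V₂/V₁ = (z₂/z₁)^α ⇒ α = ln(V₂/V₁) / ln(z₂/z₁)
α = ln(16.0/12.3) / ln(38.0/6.0) = ln(1.3008) / ln(6.3333)
  = 0.26299 / 1.84583 = 0.14248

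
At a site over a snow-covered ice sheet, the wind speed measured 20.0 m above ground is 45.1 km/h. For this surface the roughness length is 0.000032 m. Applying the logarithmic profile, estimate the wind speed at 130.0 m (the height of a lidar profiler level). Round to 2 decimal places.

51.43 km/h

Log law: V(z) ∝ ln(z/z₀), so V₂/V₁ = ln(z₂/z₀) / ln(z₁/z₀).
ln(130.0/0.000032) = 15.2173, ln(20.0/0.000032) = 13.3455
V₂ = 45.1 × 15.2173/13.3455 = 45.1 × 1.1403 = 51.4256 km/h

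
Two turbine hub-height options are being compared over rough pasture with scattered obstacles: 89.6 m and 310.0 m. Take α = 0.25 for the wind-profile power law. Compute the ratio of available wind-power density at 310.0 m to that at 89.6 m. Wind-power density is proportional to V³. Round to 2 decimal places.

2.54

Speed ratio: V_B/V_A = (z_B/z_A)^α = (310.0/89.6)^0.25 = (3.4598)^0.25 = 1.36384
Power-density ratio: P_B/P_A = (V_B/V_A)³ = (1.36384)³ = 2.53682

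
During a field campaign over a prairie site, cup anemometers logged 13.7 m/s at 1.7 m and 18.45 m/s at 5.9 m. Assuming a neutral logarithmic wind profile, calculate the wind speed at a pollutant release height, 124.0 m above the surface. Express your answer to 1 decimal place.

30.1 m/s

Log law: V ∝ ln(z/z₀). From the pair, with r = V₁/V₂ = 0.74255,
ln z₀ = (ln z₁ − r·ln z₂)/(1 − r) = (0.5306 − 0.74255×1.7750)/0.25745 = -3.0583 → z₀ = 0.04697 m
V₃ = V₁ · ln(z₃/z₀)/ln(z₁/z₀) = 13.7 × 7.8785/3.5889 = 30.0750 m/s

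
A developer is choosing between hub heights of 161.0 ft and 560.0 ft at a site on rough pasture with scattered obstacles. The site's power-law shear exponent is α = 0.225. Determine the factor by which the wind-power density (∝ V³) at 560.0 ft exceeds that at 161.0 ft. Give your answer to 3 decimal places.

Speed ratio: V_B/V_A = (z_B/z_A)^α = (560.0/161.0)^0.225 = (3.4783)^0.225 = 1.32375
Power-density ratio: P_B/P_A = (V_B/V_A)³ = (1.32375)³ = 2.31963

2.320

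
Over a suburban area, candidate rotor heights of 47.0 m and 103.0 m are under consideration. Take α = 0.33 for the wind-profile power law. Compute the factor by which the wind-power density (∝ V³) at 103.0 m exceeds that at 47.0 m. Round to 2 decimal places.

2.17

Speed ratio: V_B/V_A = (z_B/z_A)^α = (103.0/47.0)^0.33 = (2.1915)^0.33 = 1.29552
Power-density ratio: P_B/P_A = (V_B/V_A)³ = (1.29552)³ = 2.17436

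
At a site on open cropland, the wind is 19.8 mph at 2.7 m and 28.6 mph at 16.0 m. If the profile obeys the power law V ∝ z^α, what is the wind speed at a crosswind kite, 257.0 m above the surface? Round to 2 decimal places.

First find α: α = ln(V₂/V₁)/ln(z₂/z₁) = ln(28.6/19.8)/ln(16.0/2.7) = 0.36772/1.77934 = 0.2067
Extrapolate from 16.0 m to 257.0 m: V₃ = 28.6 × (257.0/16.0)^0.2067 = 28.6 × 1.7750 = 50.7650 mph

50.76 mph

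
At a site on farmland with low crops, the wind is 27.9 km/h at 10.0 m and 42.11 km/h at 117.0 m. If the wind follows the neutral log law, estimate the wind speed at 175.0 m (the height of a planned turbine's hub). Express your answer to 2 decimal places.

44.44 km/h

Log law: V ∝ ln(z/z₀). From the pair, with r = V₁/V₂ = 0.66255,
ln z₀ = (ln z₁ − r·ln z₂)/(1 − r) = (2.3026 − 0.66255×4.7622)/0.33745 = -2.5266 → z₀ = 0.07993 m
V₃ = V₁ · ln(z₃/z₀)/ln(z₁/z₀) = 27.9 × 7.6914/4.8292 = 44.4360 km/h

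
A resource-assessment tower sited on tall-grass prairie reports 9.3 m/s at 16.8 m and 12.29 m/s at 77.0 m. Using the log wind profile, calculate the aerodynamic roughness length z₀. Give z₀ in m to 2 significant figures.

z₀ ≈ 0.15 m

Log law: V(z) ∝ ln(z/z₀). With r = V₁/V₂ = 9.3/12.29 = 0.75671,
r · ln(z₂/z₀) = ln(z₁/z₀) ⇒ ln z₀ = (ln z₁ − r·ln z₂)/(1 − r)
ln z₀ = (2.82138 − 0.75671×4.34381) / 0.24329 = -1.9139
z₀ = exp(-1.9139) = 0.1475 m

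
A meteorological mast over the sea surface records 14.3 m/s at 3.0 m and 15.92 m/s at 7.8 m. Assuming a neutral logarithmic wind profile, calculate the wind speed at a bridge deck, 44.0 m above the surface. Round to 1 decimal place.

18.9 m/s

Log law: V ∝ ln(z/z₀). From the pair, with r = V₁/V₂ = 0.89824,
ln z₀ = (ln z₁ − r·ln z₂)/(1 − r) = (1.0986 − 0.89824×2.0541)/0.10176 = -7.3358 → z₀ = 0.0006518 m
V₃ = V₁ · ln(z₃/z₀)/ln(z₁/z₀) = 14.3 × 11.1200/8.4345 = 18.8532 m/s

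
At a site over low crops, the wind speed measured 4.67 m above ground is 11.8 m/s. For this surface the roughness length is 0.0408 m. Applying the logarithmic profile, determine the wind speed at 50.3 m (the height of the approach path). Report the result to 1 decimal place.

Log law: V(z) ∝ ln(z/z₀), so V₂/V₁ = ln(z₂/z₀) / ln(z₁/z₀).
ln(50.3/0.0408) = 7.1171, ln(4.67/0.0408) = 4.7402
V₂ = 11.8 × 7.1171/4.7402 = 11.8 × 1.5014 = 17.7168 m/s

17.7 m/s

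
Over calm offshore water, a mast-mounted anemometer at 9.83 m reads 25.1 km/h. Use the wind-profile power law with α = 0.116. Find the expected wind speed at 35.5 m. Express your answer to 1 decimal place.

Power-law profile: V₂ = V₁ · (z₂/z₁)^α
V₂ = 25.1 × (35.5/9.83)^0.116 = 25.1 × (3.6114)^0.116
    = 25.1 × 1.1606 = 29.1316 km/h

29.1 km/h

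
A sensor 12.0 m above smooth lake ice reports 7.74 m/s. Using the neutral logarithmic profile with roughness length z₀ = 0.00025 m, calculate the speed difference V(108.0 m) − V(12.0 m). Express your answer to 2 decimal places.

1.58 m/s

Log law: V₂ = V₁ · ln(z₂/z₀)/ln(z₁/z₀) = 7.74 × 12.9762/10.7790 = 9.3178 m/s
ΔV = 9.3178 − 7.74 = 1.5778 m/s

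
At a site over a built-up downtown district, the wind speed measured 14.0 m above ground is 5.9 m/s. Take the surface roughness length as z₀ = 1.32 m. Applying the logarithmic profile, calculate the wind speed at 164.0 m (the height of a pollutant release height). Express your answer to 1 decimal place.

12.0 m/s

Log law: V(z) ∝ ln(z/z₀), so V₂/V₁ = ln(z₂/z₀) / ln(z₁/z₀).
ln(164.0/1.32) = 4.8222, ln(14.0/1.32) = 2.3614
V₂ = 5.9 × 4.8222/2.3614 = 5.9 × 2.0421 = 12.0483 m/s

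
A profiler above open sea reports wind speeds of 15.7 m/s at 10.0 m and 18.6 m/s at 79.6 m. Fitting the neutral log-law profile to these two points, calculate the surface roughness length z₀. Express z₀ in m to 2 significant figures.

z₀ ≈ 0.00013 m

Log law: V(z) ∝ ln(z/z₀). With r = V₁/V₂ = 15.7/18.6 = 0.84409,
r · ln(z₂/z₀) = ln(z₁/z₀) ⇒ ln z₀ = (ln z₁ − r·ln z₂)/(1 − r)
ln z₀ = (2.30259 − 0.84409×4.37701) / 0.15591 = -8.9279
z₀ = exp(-8.9279) = 0.0001326 m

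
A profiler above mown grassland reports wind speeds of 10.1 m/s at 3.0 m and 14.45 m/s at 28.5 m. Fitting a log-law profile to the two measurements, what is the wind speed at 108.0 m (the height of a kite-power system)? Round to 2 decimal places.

Log law: V ∝ ln(z/z₀). From the pair, with r = V₁/V₂ = 0.69896,
ln z₀ = (ln z₁ − r·ln z₂)/(1 − r) = (1.0986 − 0.69896×3.3499)/0.30104 = -4.1285 → z₀ = 0.01611 m
V₃ = V₁ · ln(z₃/z₀)/ln(z₁/z₀) = 10.1 × 8.8107/5.2271 = 17.0242 m/s

17.02 m/s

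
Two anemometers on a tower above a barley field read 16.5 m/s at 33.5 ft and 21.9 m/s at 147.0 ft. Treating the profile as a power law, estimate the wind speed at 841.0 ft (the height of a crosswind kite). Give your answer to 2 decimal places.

First find α: α = ln(V₂/V₁)/ln(z₂/z₁) = ln(21.9/16.5)/ln(147.0/33.5) = 0.28313/1.47889 = 0.1914
Extrapolate from 147.0 ft to 841.0 ft: V₃ = 21.9 × (841.0/147.0)^0.1914 = 21.9 × 1.3964 = 30.5816 m/s

30.58 m/s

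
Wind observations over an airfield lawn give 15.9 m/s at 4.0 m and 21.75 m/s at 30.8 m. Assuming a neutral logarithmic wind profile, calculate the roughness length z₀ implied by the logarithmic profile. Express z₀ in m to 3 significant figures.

Log law: V(z) ∝ ln(z/z₀). With r = V₁/V₂ = 15.9/21.75 = 0.73103,
r · ln(z₂/z₀) = ln(z₁/z₀) ⇒ ln z₀ = (ln z₁ − r·ln z₂)/(1 − r)
ln z₀ = (1.38629 − 0.73103×3.42751) / 0.26897 = -4.1616
z₀ = exp(-4.1616) = 0.01558 m

z₀ ≈ 0.0156 m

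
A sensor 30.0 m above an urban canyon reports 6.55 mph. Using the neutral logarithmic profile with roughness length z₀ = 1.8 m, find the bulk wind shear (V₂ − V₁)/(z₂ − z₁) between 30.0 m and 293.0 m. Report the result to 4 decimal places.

0.0202 mph/m

Log law: V₂ = V₁ · ln(z₂/z₀)/ln(z₁/z₀) = 6.55 × 5.0924/2.8134 = 11.8558 mph
ΔV/Δz = (11.8558 − 6.55)/(293.0 − 30.0) = 5.3058/263.0000 = 0.02017 mph/m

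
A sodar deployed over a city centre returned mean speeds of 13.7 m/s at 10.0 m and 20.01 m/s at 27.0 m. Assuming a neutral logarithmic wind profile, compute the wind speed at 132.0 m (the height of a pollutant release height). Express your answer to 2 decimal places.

30.09 m/s

Log law: V ∝ ln(z/z₀). From the pair, with r = V₁/V₂ = 0.68466,
ln z₀ = (ln z₁ − r·ln z₂)/(1 − r) = (2.3026 − 0.68466×3.2958)/0.31534 = 0.1461 → z₀ = 1.157 m
V₃ = V₁ · ln(z₃/z₀)/ln(z₁/z₀) = 13.7 × 4.7367/2.1565 = 30.0918 m/s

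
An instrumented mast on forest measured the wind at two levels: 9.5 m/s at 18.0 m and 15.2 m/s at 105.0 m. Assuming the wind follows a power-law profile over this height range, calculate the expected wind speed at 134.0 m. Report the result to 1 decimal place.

First find α: α = ln(V₂/V₁)/ln(z₂/z₁) = ln(15.2/9.5)/ln(105.0/18.0) = 0.47000/1.76359 = 0.2665
Extrapolate from 105.0 m to 134.0 m: V₃ = 15.2 × (134.0/105.0)^0.2665 = 15.2 × 1.0672 = 16.2207 m/s

16.2 m/s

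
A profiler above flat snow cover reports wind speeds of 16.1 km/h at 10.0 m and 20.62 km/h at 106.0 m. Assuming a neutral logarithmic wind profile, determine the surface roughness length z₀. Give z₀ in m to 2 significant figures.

z₀ ≈ 0.0022 m

Log law: V(z) ∝ ln(z/z₀). With r = V₁/V₂ = 16.1/20.62 = 0.78080,
r · ln(z₂/z₀) = ln(z₁/z₀) ⇒ ln z₀ = (ln z₁ − r·ln z₂)/(1 − r)
ln z₀ = (2.30259 − 0.78080×4.66344) / 0.21920 = -6.1067
z₀ = exp(-6.1067) = 0.002228 m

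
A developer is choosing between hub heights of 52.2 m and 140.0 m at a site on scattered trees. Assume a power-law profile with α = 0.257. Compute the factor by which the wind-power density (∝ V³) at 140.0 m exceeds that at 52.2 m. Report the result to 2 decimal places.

Speed ratio: V_B/V_A = (z_B/z_A)^α = (140.0/52.2)^0.257 = (2.6820)^0.257 = 1.28859
Power-density ratio: P_B/P_A = (V_B/V_A)³ = (1.28859)³ = 2.13964

2.14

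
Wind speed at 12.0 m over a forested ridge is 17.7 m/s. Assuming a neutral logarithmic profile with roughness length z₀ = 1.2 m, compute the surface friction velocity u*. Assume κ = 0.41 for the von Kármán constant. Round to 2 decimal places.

u* ≈ 3.15 m/s

Log law: V(z) = (u*/κ) · ln(z/z₀) ⇒ u* = κ · V / ln(z/z₀)
u* = 0.41 × 17.7 / ln(12.0/1.2) = 0.41 × 17.7 / 2.3026
   = 7.2570 / 2.3026 = 3.1517 m/s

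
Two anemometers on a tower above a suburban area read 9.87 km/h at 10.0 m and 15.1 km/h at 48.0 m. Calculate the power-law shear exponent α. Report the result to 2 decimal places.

Power law: V₂/V₁ = (z₂/z₁)^α ⇒ α = ln(V₂/V₁) / ln(z₂/z₁)
α = ln(15.1/9.87) / ln(48.0/10.0) = ln(1.5299) / ln(4.8000)
  = 0.42519 / 1.56862 = 0.27106

α ≈ 0.27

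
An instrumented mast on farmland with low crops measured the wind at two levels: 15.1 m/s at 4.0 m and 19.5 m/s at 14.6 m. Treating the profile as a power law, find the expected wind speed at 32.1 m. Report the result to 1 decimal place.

22.8 m/s

First find α: α = ln(V₂/V₁)/ln(z₂/z₁) = ln(19.5/15.1)/ln(14.6/4.0) = 0.25572/1.29473 = 0.1975
Extrapolate from 14.6 m to 32.1 m: V₃ = 19.5 × (32.1/14.6)^0.1975 = 19.5 × 1.1684 = 22.7831 m/s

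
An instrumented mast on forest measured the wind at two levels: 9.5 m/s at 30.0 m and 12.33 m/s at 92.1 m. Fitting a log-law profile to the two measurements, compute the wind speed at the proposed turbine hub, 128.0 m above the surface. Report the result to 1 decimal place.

13.2 m/s

Log law: V ∝ ln(z/z₀). From the pair, with r = V₁/V₂ = 0.77048,
ln z₀ = (ln z₁ − r·ln z₂)/(1 − r) = (3.4012 − 0.77048×4.5229)/0.22952 = -0.3642 → z₀ = 0.6948 m
V₃ = V₁ · ln(z₃/z₀)/ln(z₁/z₀) = 9.5 × 5.2162/3.7653 = 13.1605 m/s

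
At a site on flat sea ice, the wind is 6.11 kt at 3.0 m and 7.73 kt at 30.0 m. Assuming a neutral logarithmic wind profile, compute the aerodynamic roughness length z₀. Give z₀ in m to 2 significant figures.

z₀ ≈ 0.00051 m

Log law: V(z) ∝ ln(z/z₀). With r = V₁/V₂ = 6.11/7.73 = 0.79043,
r · ln(z₂/z₀) = ln(z₁/z₀) ⇒ ln z₀ = (ln z₁ − r·ln z₂)/(1 − r)
ln z₀ = (1.09861 − 0.79043×3.40120) / 0.20957 = -7.5858
z₀ = exp(-7.5858) = 0.0005076 m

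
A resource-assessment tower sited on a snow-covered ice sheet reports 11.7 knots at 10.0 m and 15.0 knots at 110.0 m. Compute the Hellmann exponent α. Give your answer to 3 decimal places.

α ≈ 0.104

Power law: V₂/V₁ = (z₂/z₁)^α ⇒ α = ln(V₂/V₁) / ln(z₂/z₁)
α = ln(15.0/11.7) / ln(110.0/10.0) = ln(1.2821) / ln(11.0000)
  = 0.24846 / 2.39790 = 0.10362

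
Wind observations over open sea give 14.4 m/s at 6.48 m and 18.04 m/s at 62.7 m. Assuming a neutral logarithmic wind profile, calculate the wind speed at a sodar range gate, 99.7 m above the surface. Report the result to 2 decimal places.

Log law: V ∝ ln(z/z₀). From the pair, with r = V₁/V₂ = 0.79823,
ln z₀ = (ln z₁ − r·ln z₂)/(1 − r) = (1.8687 − 0.79823×4.1384)/0.20177 = -7.1101 → z₀ = 0.0008168 m
V₃ = V₁ · ln(z₃/z₀)/ln(z₁/z₀) = 14.4 × 11.7122/8.9788 = 18.7838 m/s

18.78 m/s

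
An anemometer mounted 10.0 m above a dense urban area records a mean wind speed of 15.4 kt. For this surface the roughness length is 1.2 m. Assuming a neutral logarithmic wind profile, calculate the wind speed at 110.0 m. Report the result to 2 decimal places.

Log law: V(z) ∝ ln(z/z₀), so V₂/V₁ = ln(z₂/z₀) / ln(z₁/z₀).
ln(110.0/1.2) = 4.5182, ln(10.0/1.2) = 2.1203
V₂ = 15.4 × 4.5182/2.1203 = 15.4 × 2.1309 = 32.8165 kt

32.82 kt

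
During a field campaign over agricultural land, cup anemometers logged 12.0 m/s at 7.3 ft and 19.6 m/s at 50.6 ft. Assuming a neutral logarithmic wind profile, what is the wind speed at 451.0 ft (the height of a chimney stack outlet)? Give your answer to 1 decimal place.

28.2 m/s

Log law: V ∝ ln(z/z₀). From the pair, with r = V₁/V₂ = 0.61224,
ln z₀ = (ln z₁ − r·ln z₂)/(1 − r) = (1.9879 − 0.61224×3.9240)/0.38776 = -1.0691 → z₀ = 0.3433 ft
V₃ = V₁ · ln(z₃/z₀)/ln(z₁/z₀) = 12.0 × 7.1806/3.0570 = 28.1870 m/s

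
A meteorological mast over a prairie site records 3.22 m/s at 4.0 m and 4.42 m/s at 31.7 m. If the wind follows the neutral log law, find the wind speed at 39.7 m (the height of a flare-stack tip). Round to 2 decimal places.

4.55 m/s

Log law: V ∝ ln(z/z₀). From the pair, with r = V₁/V₂ = 0.72851,
ln z₀ = (ln z₁ − r·ln z₂)/(1 − r) = (1.3863 − 0.72851×3.4563)/0.27149 = -4.1683 → z₀ = 0.01548 m
V₃ = V₁ · ln(z₃/z₀)/ln(z₁/z₀) = 3.22 × 7.8496/5.5546 = 4.5505 m/s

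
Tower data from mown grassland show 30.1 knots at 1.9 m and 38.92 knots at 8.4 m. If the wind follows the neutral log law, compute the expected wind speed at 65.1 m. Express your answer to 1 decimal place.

51.1 knots

Log law: V ∝ ln(z/z₀). From the pair, with r = V₁/V₂ = 0.77338,
ln z₀ = (ln z₁ − r·ln z₂)/(1 − r) = (0.6419 − 0.77338×2.1282)/0.22662 = -4.4307 → z₀ = 0.01191 m
V₃ = V₁ · ln(z₃/z₀)/ln(z₁/z₀) = 30.1 × 8.6066/5.0726 = 51.0708 knots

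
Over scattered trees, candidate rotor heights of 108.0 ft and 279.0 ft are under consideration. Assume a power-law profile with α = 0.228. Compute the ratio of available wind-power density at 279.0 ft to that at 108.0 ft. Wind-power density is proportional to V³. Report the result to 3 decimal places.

Speed ratio: V_B/V_A = (z_B/z_A)^α = (279.0/108.0)^0.228 = (2.5833)^0.228 = 1.24159
Power-density ratio: P_B/P_A = (V_B/V_A)³ = (1.24159)³ = 1.91395

1.914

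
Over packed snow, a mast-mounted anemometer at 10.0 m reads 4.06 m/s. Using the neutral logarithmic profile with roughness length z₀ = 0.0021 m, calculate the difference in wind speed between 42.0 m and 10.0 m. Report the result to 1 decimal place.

Log law: V₂ = V₁ · ln(z₂/z₀)/ln(z₁/z₀) = 4.06 × 9.9035/8.4684 = 4.7480 m/s
ΔV = 4.7480 − 4.06 = 0.6880 m/s

0.7 m/s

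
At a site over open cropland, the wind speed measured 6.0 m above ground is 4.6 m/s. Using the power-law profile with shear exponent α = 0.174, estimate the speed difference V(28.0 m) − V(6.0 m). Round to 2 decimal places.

Power law: V₂ = V₁ · (z₂/z₁)^α = 4.6 × (4.6667)^0.174 = 6.0140 m/s
ΔV = 6.0140 − 4.6 = 1.4140 m/s

1.41 m/s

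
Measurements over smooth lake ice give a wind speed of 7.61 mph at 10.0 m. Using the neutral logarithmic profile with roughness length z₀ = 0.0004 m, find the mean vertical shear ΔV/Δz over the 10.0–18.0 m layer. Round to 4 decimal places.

Log law: V₂ = V₁ · ln(z₂/z₀)/ln(z₁/z₀) = 7.61 × 10.7144/10.1266 = 8.0517 mph
ΔV/Δz = (8.0517 − 7.61)/(18.0 − 10.0) = 0.4417/8.0000 = 0.05521 mph/m

0.0552 mph/m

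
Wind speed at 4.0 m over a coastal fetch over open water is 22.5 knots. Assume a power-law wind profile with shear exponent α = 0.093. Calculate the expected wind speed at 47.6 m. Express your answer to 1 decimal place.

Power-law profile: V₂ = V₁ · (z₂/z₁)^α
V₂ = 22.5 × (47.6/4.0)^0.093 = 22.5 × (11.9000)^0.093
    = 22.5 × 1.2590 = 28.3275 knots

28.3 knots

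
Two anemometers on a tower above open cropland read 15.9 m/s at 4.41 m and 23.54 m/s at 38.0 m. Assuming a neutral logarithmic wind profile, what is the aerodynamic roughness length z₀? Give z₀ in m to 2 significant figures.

z₀ ≈ 0.050 m

Log law: V(z) ∝ ln(z/z₀). With r = V₁/V₂ = 15.9/23.54 = 0.67545,
r · ln(z₂/z₀) = ln(z₁/z₀) ⇒ ln z₀ = (ln z₁ − r·ln z₂)/(1 − r)
ln z₀ = (1.48387 − 0.67545×3.63759) / 0.32455 = -2.9983
z₀ = exp(-2.9983) = 0.04987 m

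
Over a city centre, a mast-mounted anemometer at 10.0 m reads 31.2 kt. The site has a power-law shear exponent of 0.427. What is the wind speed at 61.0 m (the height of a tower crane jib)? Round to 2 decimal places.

67.53 kt

Power-law profile: V₂ = V₁ · (z₂/z₁)^α
V₂ = 31.2 × (61.0/10.0)^0.427 = 31.2 × (6.1000)^0.427
    = 31.2 × 2.1644 = 67.5290 kt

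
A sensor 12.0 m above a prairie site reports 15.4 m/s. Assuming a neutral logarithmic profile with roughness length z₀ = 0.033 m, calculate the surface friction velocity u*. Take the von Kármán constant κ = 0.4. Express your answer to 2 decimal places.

Log law: V(z) = (u*/κ) · ln(z/z₀) ⇒ u* = κ · V / ln(z/z₀)
u* = 0.4 × 15.4 / ln(12.0/0.033) = 0.4 × 15.4 / 5.8962
   = 6.1600 / 5.8962 = 1.0447 m/s

u* ≈ 1.04 m/s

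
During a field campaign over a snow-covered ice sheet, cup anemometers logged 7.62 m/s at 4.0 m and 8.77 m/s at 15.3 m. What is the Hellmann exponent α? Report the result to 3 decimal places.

α ≈ 0.105

Power law: V₂/V₁ = (z₂/z₁)^α ⇒ α = ln(V₂/V₁) / ln(z₂/z₁)
α = ln(8.77/7.62) / ln(15.3/4.0) = ln(1.1509) / ln(3.8250)
  = 0.14056 / 1.34156 = 0.10477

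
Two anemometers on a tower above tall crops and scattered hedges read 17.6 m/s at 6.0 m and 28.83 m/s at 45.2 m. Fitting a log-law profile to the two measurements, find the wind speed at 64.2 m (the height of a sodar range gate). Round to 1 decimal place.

Log law: V ∝ ln(z/z₀). From the pair, with r = V₁/V₂ = 0.61048,
ln z₀ = (ln z₁ − r·ln z₂)/(1 − r) = (1.7918 − 0.61048×3.8111)/0.38952 = -1.3730 → z₀ = 0.2533 m
V₃ = V₁ · ln(z₃/z₀)/ln(z₁/z₀) = 17.6 × 5.5350/3.1648 = 30.7815 m/s

30.8 m/s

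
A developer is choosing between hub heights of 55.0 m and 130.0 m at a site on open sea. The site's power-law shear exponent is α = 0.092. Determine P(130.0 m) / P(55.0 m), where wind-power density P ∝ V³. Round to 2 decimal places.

1.27

Speed ratio: V_B/V_A = (z_B/z_A)^α = (130.0/55.0)^0.092 = (2.3636)^0.092 = 1.08235
Power-density ratio: P_B/P_A = (V_B/V_A)³ = (1.08235)³ = 1.26797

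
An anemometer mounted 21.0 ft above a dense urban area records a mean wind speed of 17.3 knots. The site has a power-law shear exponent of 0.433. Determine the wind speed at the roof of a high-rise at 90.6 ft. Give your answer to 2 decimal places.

Power-law profile: V₂ = V₁ · (z₂/z₁)^α
V₂ = 17.3 × (90.6/21.0)^0.433 = 17.3 × (4.3143)^0.433
    = 17.3 × 1.8833 = 32.5808 knots

32.58 knots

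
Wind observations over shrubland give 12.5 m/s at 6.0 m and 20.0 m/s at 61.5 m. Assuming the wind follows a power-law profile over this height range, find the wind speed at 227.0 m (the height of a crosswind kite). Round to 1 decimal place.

First find α: α = ln(V₂/V₁)/ln(z₂/z₁) = ln(20.0/12.5)/ln(61.5/6.0) = 0.47000/2.32728 = 0.2020
Extrapolate from 61.5 m to 227.0 m: V₃ = 20.0 × (227.0/61.5)^0.2020 = 20.0 × 1.3018 = 26.0357 m/s

26.0 m/s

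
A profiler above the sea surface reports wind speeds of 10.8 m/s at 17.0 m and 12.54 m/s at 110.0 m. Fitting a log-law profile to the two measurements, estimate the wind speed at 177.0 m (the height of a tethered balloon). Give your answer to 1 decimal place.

13.0 m/s

Log law: V ∝ ln(z/z₀). From the pair, with r = V₁/V₂ = 0.86124,
ln z₀ = (ln z₁ − r·ln z₂)/(1 − r) = (2.8332 − 0.86124×4.7005)/0.13876 = -8.7567 → z₀ = 0.0001574 m
V₃ = V₁ · ln(z₃/z₀)/ln(z₁/z₀) = 10.8 × 13.9329/11.5899 = 12.9832 m/s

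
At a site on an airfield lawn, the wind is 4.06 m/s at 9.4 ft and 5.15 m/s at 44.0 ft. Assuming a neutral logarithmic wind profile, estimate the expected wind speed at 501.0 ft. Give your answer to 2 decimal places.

6.87 m/s

Log law: V ∝ ln(z/z₀). From the pair, with r = V₁/V₂ = 0.78835,
ln z₀ = (ln z₁ − r·ln z₂)/(1 − r) = (2.2407 − 0.78835×3.7842)/0.21165 = -3.5084 → z₀ = 0.02994 ft
V₃ = V₁ · ln(z₃/z₀)/ln(z₁/z₀) = 4.06 × 9.7250/5.7491 = 6.8678 m/s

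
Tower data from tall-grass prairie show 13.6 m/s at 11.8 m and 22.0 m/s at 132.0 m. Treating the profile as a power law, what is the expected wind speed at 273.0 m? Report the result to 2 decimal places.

First find α: α = ln(V₂/V₁)/ln(z₂/z₁) = ln(22.0/13.6)/ln(132.0/11.8) = 0.48097/2.41470 = 0.1992
Extrapolate from 132.0 m to 273.0 m: V₃ = 22.0 × (273.0/132.0)^0.1992 = 22.0 × 1.1557 = 25.4263 m/s

25.43 m/s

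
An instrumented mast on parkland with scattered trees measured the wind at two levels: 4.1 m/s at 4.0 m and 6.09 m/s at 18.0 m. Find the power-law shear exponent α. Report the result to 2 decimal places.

α ≈ 0.26

Power law: V₂/V₁ = (z₂/z₁)^α ⇒ α = ln(V₂/V₁) / ln(z₂/z₁)
α = ln(6.09/4.1) / ln(18.0/4.0) = ln(1.4854) / ln(4.5000)
  = 0.39566 / 1.50408 = 0.26306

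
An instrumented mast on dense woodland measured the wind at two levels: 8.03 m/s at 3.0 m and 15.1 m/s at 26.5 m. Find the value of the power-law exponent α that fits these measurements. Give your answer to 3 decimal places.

α ≈ 0.290

Power law: V₂/V₁ = (z₂/z₁)^α ⇒ α = ln(V₂/V₁) / ln(z₂/z₁)
α = ln(15.1/8.03) / ln(26.5/3.0) = ln(1.8804) / ln(8.8333)
  = 0.63151 / 2.17853 = 0.28988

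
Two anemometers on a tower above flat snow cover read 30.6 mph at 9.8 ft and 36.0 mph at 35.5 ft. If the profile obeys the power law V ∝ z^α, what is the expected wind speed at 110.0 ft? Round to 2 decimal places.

First find α: α = ln(V₂/V₁)/ln(z₂/z₁) = ln(36.0/30.6)/ln(35.5/9.8) = 0.16252/1.28715 = 0.1263
Extrapolate from 35.5 ft to 110.0 ft: V₃ = 36.0 × (110.0/35.5)^0.1263 = 36.0 × 1.1535 = 41.5258 mph

41.53 mph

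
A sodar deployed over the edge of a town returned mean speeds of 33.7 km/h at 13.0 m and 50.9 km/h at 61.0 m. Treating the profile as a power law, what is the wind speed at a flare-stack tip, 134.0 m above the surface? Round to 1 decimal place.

First find α: α = ln(V₂/V₁)/ln(z₂/z₁) = ln(50.9/33.7)/ln(61.0/13.0) = 0.41237/1.54592 = 0.2667
Extrapolate from 61.0 m to 134.0 m: V₃ = 50.9 × (134.0/61.0)^0.2667 = 50.9 × 1.2336 = 62.7891 km/h

62.8 km/h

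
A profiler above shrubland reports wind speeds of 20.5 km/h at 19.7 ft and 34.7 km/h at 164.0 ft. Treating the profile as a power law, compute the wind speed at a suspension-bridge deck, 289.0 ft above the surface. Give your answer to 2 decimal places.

39.94 km/h

First find α: α = ln(V₂/V₁)/ln(z₂/z₁) = ln(34.7/20.5)/ln(164.0/19.7) = 0.52631/2.11925 = 0.2483
Extrapolate from 164.0 ft to 289.0 ft: V₃ = 34.7 × (289.0/164.0)^0.2483 = 34.7 × 1.1511 = 39.9427 km/h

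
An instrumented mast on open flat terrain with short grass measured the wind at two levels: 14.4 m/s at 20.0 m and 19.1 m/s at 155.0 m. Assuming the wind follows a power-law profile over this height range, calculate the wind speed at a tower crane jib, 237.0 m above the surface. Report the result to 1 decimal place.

20.3 m/s

First find α: α = ln(V₂/V₁)/ln(z₂/z₁) = ln(19.1/14.4)/ln(155.0/20.0) = 0.28246/2.04769 = 0.1379
Extrapolate from 155.0 m to 237.0 m: V₃ = 19.1 × (237.0/155.0)^0.1379 = 19.1 × 1.0603 = 20.2522 m/s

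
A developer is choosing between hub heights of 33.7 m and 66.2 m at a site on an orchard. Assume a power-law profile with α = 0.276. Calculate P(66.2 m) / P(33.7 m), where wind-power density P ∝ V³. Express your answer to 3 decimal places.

Speed ratio: V_B/V_A = (z_B/z_A)^α = (66.2/33.7)^0.276 = (1.9644)^0.276 = 1.20484
Power-density ratio: P_B/P_A = (V_B/V_A)³ = (1.20484)³ = 1.74901

1.749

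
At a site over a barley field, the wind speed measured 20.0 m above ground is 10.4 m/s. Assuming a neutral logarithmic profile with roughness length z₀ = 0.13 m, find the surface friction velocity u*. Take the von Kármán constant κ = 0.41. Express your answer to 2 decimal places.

Log law: V(z) = (u*/κ) · ln(z/z₀) ⇒ u* = κ · V / ln(z/z₀)
u* = 0.41 × 10.4 / ln(20.0/0.13) = 0.41 × 10.4 / 5.0360
   = 4.2640 / 5.0360 = 0.8467 m/s

u* ≈ 0.85 m/s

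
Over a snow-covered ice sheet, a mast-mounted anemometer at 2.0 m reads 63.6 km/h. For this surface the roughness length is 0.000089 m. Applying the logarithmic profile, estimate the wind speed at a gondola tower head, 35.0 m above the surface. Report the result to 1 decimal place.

81.8 km/h

Log law: V(z) ∝ ln(z/z₀), so V₂/V₁ = ln(z₂/z₀) / ln(z₁/z₀).
ln(35.0/0.000089) = 12.8822, ln(2.0/0.000089) = 10.0200
V₂ = 63.6 × 12.8822/10.0200 = 63.6 × 1.2856 = 81.7672 km/h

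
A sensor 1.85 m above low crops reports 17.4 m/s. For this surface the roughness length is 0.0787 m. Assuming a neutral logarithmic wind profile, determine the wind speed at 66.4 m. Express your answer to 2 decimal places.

Log law: V(z) ∝ ln(z/z₀), so V₂/V₁ = ln(z₂/z₀) / ln(z₁/z₀).
ln(66.4/0.0787) = 6.7378, ln(1.85/0.0787) = 3.1573
V₂ = 17.4 × 6.7378/3.1573 = 17.4 × 2.1340 = 37.1323 m/s

37.13 m/s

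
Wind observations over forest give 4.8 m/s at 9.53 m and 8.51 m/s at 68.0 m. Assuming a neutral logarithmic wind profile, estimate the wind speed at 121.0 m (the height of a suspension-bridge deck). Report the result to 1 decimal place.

Log law: V ∝ ln(z/z₀). From the pair, with r = V₁/V₂ = 0.56404,
ln z₀ = (ln z₁ − r·ln z₂)/(1 − r) = (2.2544 − 0.56404×4.2195)/0.43596 = -0.2880 → z₀ = 0.7498 m
V₃ = V₁ · ln(z₃/z₀)/ln(z₁/z₀) = 4.8 × 5.0837/2.5424 = 9.5980 m/s

9.6 m/s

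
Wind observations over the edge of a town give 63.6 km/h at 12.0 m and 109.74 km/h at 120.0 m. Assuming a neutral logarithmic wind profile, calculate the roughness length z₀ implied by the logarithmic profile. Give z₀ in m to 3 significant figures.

z₀ ≈ 0.502 m

Log law: V(z) ∝ ln(z/z₀). With r = V₁/V₂ = 63.6/109.74 = 0.57955,
r · ln(z₂/z₀) = ln(z₁/z₀) ⇒ ln z₀ = (ln z₁ − r·ln z₂)/(1 − r)
ln z₀ = (2.48491 − 0.57955×4.78749) / 0.42045 = -0.6890
z₀ = exp(-0.6890) = 0.5021 m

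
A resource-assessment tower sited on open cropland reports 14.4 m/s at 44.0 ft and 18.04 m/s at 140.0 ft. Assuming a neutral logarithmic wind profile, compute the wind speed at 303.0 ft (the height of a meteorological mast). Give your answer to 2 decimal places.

Log law: V ∝ ln(z/z₀). From the pair, with r = V₁/V₂ = 0.79823,
ln z₀ = (ln z₁ − r·ln z₂)/(1 − r) = (3.7842 − 0.79823×4.9416)/0.20177 = -0.7947 → z₀ = 0.4517 ft
V₃ = V₁ · ln(z₃/z₀)/ln(z₁/z₀) = 14.4 × 6.5085/4.5789 = 20.4681 m/s

20.47 m/s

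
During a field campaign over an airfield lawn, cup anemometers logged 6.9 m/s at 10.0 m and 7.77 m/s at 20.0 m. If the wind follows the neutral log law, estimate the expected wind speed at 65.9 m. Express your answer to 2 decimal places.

Log law: V ∝ ln(z/z₀). From the pair, with r = V₁/V₂ = 0.88803,
ln z₀ = (ln z₁ − r·ln z₂)/(1 − r) = (2.3026 − 0.88803×2.9957)/0.11197 = -3.1948 → z₀ = 0.04098 m
V₃ = V₁ · ln(z₃/z₀)/ln(z₁/z₀) = 6.9 × 7.3829/5.4974 = 9.2666 m/s

9.27 m/s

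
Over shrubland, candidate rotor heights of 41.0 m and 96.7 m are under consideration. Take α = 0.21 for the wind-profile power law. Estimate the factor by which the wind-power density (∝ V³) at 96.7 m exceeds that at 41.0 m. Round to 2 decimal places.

1.72

Speed ratio: V_B/V_A = (z_B/z_A)^α = (96.7/41.0)^0.21 = (2.3585)^0.21 = 1.19744
Power-density ratio: P_B/P_A = (V_B/V_A)³ = (1.19744)³ = 1.71698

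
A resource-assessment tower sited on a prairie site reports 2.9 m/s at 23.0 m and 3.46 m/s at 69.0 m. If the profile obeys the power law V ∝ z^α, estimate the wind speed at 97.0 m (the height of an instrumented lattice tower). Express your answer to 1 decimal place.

First find α: α = ln(V₂/V₁)/ln(z₂/z₁) = ln(3.46/2.9)/ln(69.0/23.0) = 0.17656/1.09861 = 0.1607
Extrapolate from 69.0 m to 97.0 m: V₃ = 3.46 × (97.0/69.0)^0.1607 = 3.46 × 1.0563 = 3.6547 m/s

3.7 m/s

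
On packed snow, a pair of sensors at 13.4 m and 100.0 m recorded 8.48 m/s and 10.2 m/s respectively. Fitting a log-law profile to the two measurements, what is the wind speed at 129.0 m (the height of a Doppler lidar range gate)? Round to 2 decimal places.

Log law: V ∝ ln(z/z₀). From the pair, with r = V₁/V₂ = 0.83137,
ln z₀ = (ln z₁ − r·ln z₂)/(1 − r) = (2.5953 − 0.83137×4.6052)/0.16863 = -7.3141 → z₀ = 0.0006661 m
V₃ = V₁ · ln(z₃/z₀)/ln(z₁/z₀) = 8.48 × 12.1739/9.9094 = 10.4179 m/s

10.42 m/s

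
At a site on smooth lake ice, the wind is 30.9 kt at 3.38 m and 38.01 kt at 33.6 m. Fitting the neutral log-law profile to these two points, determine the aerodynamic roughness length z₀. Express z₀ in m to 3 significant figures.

z₀ ≈ 0.000156 m

Log law: V(z) ∝ ln(z/z₀). With r = V₁/V₂ = 30.9/38.01 = 0.81294,
r · ln(z₂/z₀) = ln(z₁/z₀) ⇒ ln z₀ = (ln z₁ − r·ln z₂)/(1 − r)
ln z₀ = (1.21788 − 0.81294×3.51453) / 0.18706 = -8.7633
z₀ = exp(-8.7633) = 0.0001564 m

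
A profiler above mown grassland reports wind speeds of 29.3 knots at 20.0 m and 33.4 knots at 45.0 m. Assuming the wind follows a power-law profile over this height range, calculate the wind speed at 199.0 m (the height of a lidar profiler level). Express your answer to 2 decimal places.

42.46 knots

First find α: α = ln(V₂/V₁)/ln(z₂/z₁) = ln(33.4/29.3)/ln(45.0/20.0) = 0.13097/0.81093 = 0.1615
Extrapolate from 45.0 m to 199.0 m: V₃ = 33.4 × (199.0/45.0)^0.1615 = 33.4 × 1.2714 = 42.4639 knots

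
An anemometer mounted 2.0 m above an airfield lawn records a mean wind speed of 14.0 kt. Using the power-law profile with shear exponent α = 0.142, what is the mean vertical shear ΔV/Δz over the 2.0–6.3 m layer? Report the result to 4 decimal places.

Power law: V₂ = V₁ · (z₂/z₁)^α = 14.0 × (3.1500)^0.142 = 16.4774 kt
ΔV/Δz = (16.4774 − 14.0)/(6.3 − 2.0) = 2.4774/4.3000 = 0.57613 kt/m

0.5761 kt/m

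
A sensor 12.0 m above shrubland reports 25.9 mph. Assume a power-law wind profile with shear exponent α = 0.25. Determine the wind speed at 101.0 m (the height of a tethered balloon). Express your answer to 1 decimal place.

44.1 mph

Power-law profile: V₂ = V₁ · (z₂/z₁)^α
V₂ = 25.9 × (101.0/12.0)^0.25 = 25.9 × (8.4167)^0.25
    = 25.9 × 1.7033 = 44.1148 mph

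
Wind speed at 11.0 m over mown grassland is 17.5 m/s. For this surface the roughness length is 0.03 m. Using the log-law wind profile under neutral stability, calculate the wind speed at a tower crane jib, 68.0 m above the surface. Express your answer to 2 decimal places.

Log law: V(z) ∝ ln(z/z₀), so V₂/V₁ = ln(z₂/z₀) / ln(z₁/z₀).
ln(68.0/0.03) = 7.7261, ln(11.0/0.03) = 5.9045
V₂ = 17.5 × 7.7261/5.9045 = 17.5 × 1.3085 = 22.8990 m/s

22.90 m/s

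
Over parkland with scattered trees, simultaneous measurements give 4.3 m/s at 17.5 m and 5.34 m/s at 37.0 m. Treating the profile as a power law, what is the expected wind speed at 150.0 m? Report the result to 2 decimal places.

First find α: α = ln(V₂/V₁)/ln(z₂/z₁) = ln(5.34/4.3)/ln(37.0/17.5) = 0.21661/0.74872 = 0.2893
Extrapolate from 37.0 m to 150.0 m: V₃ = 5.34 × (150.0/37.0)^0.2893 = 5.34 × 1.4992 = 8.0059 m/s

8.01 m/s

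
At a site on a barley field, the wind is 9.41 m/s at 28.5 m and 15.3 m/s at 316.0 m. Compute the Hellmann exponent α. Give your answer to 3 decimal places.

α ≈ 0.202

Power law: V₂/V₁ = (z₂/z₁)^α ⇒ α = ln(V₂/V₁) / ln(z₂/z₁)
α = ln(15.3/9.41) / ln(316.0/28.5) = ln(1.6259) / ln(11.0877)
  = 0.48608 / 2.40584 = 0.20204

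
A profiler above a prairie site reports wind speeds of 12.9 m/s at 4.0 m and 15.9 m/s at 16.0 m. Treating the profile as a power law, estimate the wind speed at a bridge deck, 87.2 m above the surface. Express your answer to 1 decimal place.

20.5 m/s

First find α: α = ln(V₂/V₁)/ln(z₂/z₁) = ln(15.9/12.9)/ln(16.0/4.0) = 0.20909/1.38629 = 0.1508
Extrapolate from 16.0 m to 87.2 m: V₃ = 15.9 × (87.2/16.0)^0.1508 = 15.9 × 1.2914 = 20.5337 m/s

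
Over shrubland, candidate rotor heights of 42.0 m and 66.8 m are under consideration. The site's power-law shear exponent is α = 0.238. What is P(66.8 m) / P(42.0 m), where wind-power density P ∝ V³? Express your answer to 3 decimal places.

1.393

Speed ratio: V_B/V_A = (z_B/z_A)^α = (66.8/42.0)^0.238 = (1.5905)^0.238 = 1.11677
Power-density ratio: P_B/P_A = (V_B/V_A)³ = (1.11677)³ = 1.39281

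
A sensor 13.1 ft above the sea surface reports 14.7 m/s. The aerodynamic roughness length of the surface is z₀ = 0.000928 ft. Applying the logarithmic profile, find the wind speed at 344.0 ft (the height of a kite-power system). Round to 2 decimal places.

19.73 m/s

Log law: V(z) ∝ ln(z/z₀), so V₂/V₁ = ln(z₂/z₀) / ln(z₁/z₀).
ln(344.0/0.000928) = 12.8231, ln(13.1/0.000928) = 9.5551
V₂ = 14.7 × 12.8231/9.5551 = 14.7 × 1.3420 = 19.7277 m/s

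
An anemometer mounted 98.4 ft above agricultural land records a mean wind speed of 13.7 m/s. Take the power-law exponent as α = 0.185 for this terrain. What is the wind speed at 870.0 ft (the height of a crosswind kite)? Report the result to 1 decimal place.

Power-law profile: V₂ = V₁ · (z₂/z₁)^α
V₂ = 13.7 × (870.0/98.4)^0.185 = 13.7 × (8.8415)^0.185
    = 13.7 × 1.4966 = 20.5035 m/s

20.5 m/s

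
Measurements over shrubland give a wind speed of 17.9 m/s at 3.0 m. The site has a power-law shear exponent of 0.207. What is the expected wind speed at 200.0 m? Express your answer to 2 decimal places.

42.70 m/s

Power-law profile: V₂ = V₁ · (z₂/z₁)^α
V₂ = 17.9 × (200.0/3.0)^0.207 = 17.9 × (66.6667)^0.207
    = 17.9 × 2.3853 = 42.6975 m/s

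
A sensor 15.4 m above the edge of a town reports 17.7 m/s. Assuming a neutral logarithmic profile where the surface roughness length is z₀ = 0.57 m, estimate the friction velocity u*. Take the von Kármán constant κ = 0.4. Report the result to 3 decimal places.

Log law: V(z) = (u*/κ) · ln(z/z₀) ⇒ u* = κ · V / ln(z/z₀)
u* = 0.4 × 17.7 / ln(15.4/0.57) = 0.4 × 17.7 / 3.2965
   = 7.0800 / 3.2965 = 2.1477 m/s

u* ≈ 2.148 m/s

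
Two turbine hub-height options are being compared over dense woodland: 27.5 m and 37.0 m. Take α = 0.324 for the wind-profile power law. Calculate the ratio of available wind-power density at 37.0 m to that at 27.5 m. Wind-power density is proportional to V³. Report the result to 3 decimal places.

Speed ratio: V_B/V_A = (z_B/z_A)^α = (37.0/27.5)^0.324 = (1.3455)^0.324 = 1.10091
Power-density ratio: P_B/P_A = (V_B/V_A)³ = (1.10091)³ = 1.33432

1.334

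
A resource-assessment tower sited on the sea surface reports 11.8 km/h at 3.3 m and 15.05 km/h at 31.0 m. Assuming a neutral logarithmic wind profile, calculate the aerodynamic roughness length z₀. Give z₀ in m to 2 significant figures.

Log law: V(z) ∝ ln(z/z₀). With r = V₁/V₂ = 11.8/15.05 = 0.78405,
r · ln(z₂/z₀) = ln(z₁/z₀) ⇒ ln z₀ = (ln z₁ − r·ln z₂)/(1 − r)
ln z₀ = (1.19392 − 0.78405×3.43399) / 0.21595 = -6.9392
z₀ = exp(-6.9392) = 0.0009690 m

z₀ ≈ 0.00097 m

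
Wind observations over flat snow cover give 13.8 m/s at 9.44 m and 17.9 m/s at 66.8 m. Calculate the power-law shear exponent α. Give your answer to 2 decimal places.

α ≈ 0.13

Power law: V₂/V₁ = (z₂/z₁)^α ⇒ α = ln(V₂/V₁) / ln(z₂/z₁)
α = ln(17.9/13.8) / ln(66.8/9.44) = ln(1.2971) / ln(7.0763)
  = 0.26013 / 1.95675 = 0.13294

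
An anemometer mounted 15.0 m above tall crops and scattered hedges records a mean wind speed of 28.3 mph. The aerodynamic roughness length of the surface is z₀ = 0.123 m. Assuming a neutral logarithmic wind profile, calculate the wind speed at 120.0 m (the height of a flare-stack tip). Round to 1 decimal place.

40.6 mph

Log law: V(z) ∝ ln(z/z₀), so V₂/V₁ = ln(z₂/z₀) / ln(z₁/z₀).
ln(120.0/0.123) = 6.8831, ln(15.0/0.123) = 4.8036
V₂ = 28.3 × 6.8831/4.8036 = 28.3 × 1.4329 = 40.5508 mph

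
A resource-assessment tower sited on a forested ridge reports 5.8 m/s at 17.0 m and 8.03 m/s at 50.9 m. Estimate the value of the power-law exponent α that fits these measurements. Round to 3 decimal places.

Power law: V₂/V₁ = (z₂/z₁)^α ⇒ α = ln(V₂/V₁) / ln(z₂/z₁)
α = ln(8.03/5.8) / ln(50.9/17.0) = ln(1.3845) / ln(2.9941)
  = 0.32533 / 1.09665 = 0.29666

α ≈ 0.297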